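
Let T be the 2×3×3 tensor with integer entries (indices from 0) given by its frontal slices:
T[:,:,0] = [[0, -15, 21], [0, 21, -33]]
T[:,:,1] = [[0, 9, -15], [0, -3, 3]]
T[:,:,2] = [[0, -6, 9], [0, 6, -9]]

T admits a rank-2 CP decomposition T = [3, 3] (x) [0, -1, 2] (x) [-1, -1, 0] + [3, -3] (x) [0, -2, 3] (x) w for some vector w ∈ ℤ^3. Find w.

w = [3, -1, 1]

Subtract the known terms from T to get the rank-1 residual R = [3, -3] (x) [0, -2, 3] (x) w, so R[i,j,k] = a[i]·b[j]·w[k]. Pick indices with nonzero a[0]·b[1] = (3)·(-2) = -6. Only the fibre through (0,1,·) is needed: R[0,1,:] = T[0,1,:] − Σₗ aₗ[0]bₗ[1]cₗ = [-15, 9, -6] − (3)·(-1)·[-1, -1, 0] = [-18, 6, -6]. Then w[k] = R[0,1,k] / -6 for each k, giving w = [-18, 6, -6] / -6 = [3, -1, 1].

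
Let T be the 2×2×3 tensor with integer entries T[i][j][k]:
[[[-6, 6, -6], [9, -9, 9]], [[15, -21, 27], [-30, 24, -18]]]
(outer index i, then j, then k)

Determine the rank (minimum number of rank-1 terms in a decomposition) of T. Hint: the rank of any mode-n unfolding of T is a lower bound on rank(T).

Lower bound: the mode-3 unfolding of T (rows indexed by k, columns by (i,j) = (0,0), (0,1), (1,0), (1,1)) is [[-6, 9, 15, -30], [6, -9, -21, 24], [-6, 9, 27, -18]].
There the 2×2 minor on rows k ∈ {0, 1}, columns (i,j) ∈ {(0,0), (1,0)} is det [[-6, 15], [6, -21]] = 36 ≠ 0, so this unfolding has rank ≥ 2; CP rank is at least every unfolding rank, so rank(T) ≥ 2. (This is only a lower bound: in general the CP rank may exceed every unfolding rank, so we still need to exhibit 2 rank-1 terms summing to T.)
Upper bound — finding two terms. Write S_k = T[:,:,k] for the frontal slices: S₀ = [[-6, 9], [15, -30]], S₁ = [[6, -9], [-21, 24]], S₂ = [[-6, 9], [27, -18]].
If T = a₁ (x) b₁ (x) c₁ + a₂ (x) b₂ (x) c₂ then each S_k = c₁[k]·a₁b₁ᵀ + c₂[k]·a₂b₂ᵀ. S₀ and S₁ are linearly independent, so a₁b₁ᵀ and a₂b₂ᵀ must span the same plane of matrices: they are the rank-1 matrices of the form x·S₀ + y·S₁.
det(x·S₀ + y·S₁) is 45·x² − 45·y² = 45·(x − y)(x + y), vanishing at (x:y) = (1:1) and (1:-1).
M₁ = S₀ + S₁ = [[0, 0], [-6, -6]] = (-6)·(0, 1)(1, 1)ᵀ and M₂ = S₀ − S₁ = [[-12, 18], [36, -54]] = (-6)·(1, -3)(2, -3)ᵀ, so take a₁ = (0, 1), b₁ = (1, 1), a₂ = (1, -3), b₂ = (2, -3).
Each slice is an integer combination of E₁ = a₁b₁ᵀ and E₂ = a₂b₂ᵀ: S₀ = −3·E₁ − 3·E₂, S₁ = −3·E₁ + 3·E₂, S₂ = 9·E₁ − 3·E₂; reading off coefficients, c₁ = (-3, -3, 9) and c₂ = (-3, 3, -3).
Hence T = (0, 1) (x) (1, 1) (x) (-3, -3, 9) + (1, -3) (x) (2, -3) (x) (-3, 3, -3), so rank(T) ≤ 2.
These bounds meet, so rank(T) = 2.
Check entry T[1,1,2] = -18: (1)·(1)·(9) + (-3)·(-3)·(-3) = -18.

2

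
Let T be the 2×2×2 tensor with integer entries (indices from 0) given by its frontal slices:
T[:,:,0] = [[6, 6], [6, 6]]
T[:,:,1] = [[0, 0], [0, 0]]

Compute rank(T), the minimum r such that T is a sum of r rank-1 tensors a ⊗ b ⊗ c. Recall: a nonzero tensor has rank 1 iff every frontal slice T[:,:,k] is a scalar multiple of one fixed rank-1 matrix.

1

Lower bound: T ≠ 0 (e.g. T[0,0,0] = 6), so rank(T) ≥ 1.
Upper bound: if T = a ⊗ b ⊗ c then every fibre of T is a multiple of the corresponding factor, so read the factors off the fibres through the nonzero entry T[0,0,0] = 6.
The mode-1 fibre T[:,0,0] = [6, 6] gives a = [1, 1] (primitive direction); the mode-2 fibre T[0,:,0] = [6, 6] gives b = [1, 1]; then c[k] = T[0,0,k] / (a[0]·b[0]) = [6, 0] / 1 = [6, 0].
Expanding [1, 1] ⊗ [1, 1] ⊗ [6, 0] reproduces all 8 entries of T, so T = [1, 1] ⊗ [1, 1] ⊗ [6, 0] and rank(T) ≤ 1.
These bounds meet, so rank(T) = 1.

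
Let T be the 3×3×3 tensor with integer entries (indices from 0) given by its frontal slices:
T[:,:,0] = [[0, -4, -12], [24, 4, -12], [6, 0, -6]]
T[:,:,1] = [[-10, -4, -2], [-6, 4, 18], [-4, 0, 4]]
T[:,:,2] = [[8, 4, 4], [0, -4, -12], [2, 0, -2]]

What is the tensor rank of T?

2

Lower bound: the mode-2 unfolding of T (rows indexed by j, columns by (i,k) = (0,0), (0,1), (0,2), (1,0), (1,1), (1,2), (2,0), (2,1), (2,2)) is [[0, -10, 8, 24, -6, 0, 6, -4, 2], [-4, -4, 4, 4, 4, -4, 0, 0, 0], [-12, -2, 4, -12, 18, -12, -6, 4, -2]].
There the 2×2 minor on rows j ∈ {0, 1}, columns (i,k) ∈ {(0,0), (0,1)} is det [[0, -10], [-4, -4]] = -40 ≠ 0, so this unfolding has rank ≥ 2; CP rank is at least every unfolding rank, so rank(T) ≥ 2. (Flattening ranks never certify an upper bound on CP rank; for that we must actually write T with 2 rank-1 terms.)
Upper bound — finding two terms. Write S_k = T[:,:,k] for the frontal slices: S₀ = [[0, -4, -12], [24, 4, -12], [6, 0, -6]], S₁ = [[-10, -4, -2], [-6, 4, 18], [-4, 0, 4]], S₂ = [[8, 4, 4], [0, -4, -12], [2, 0, -2]].
If T = a₁ ∘ b₁ ∘ c₁ + a₂ ∘ b₂ ∘ c₂ then each S_k = c₁[k]·a₁b₁ᵀ + c₂[k]·a₂b₂ᵀ. S₀ and S₁ are linearly independent, so a₁b₁ᵀ and a₂b₂ᵀ must span the same plane of matrices: they are the rank-1 matrices of the form x·S₀ + y·S₁.
The 2×2 minor of x·S₀ + y·S₁ on rows {0,1}, columns {0,1} is 96·x² + 32·xy − 64·y² = 32·(3·x − 2·y)(x + y), vanishing at (x:y) = (2:3) and (1:-1).
M₁ = 2·S₀ + 3·S₁ = [[-30, -20, -30], [30, 20, 30], [0, 0, 0]] = (-10)·(1, -1, 0)(3, 2, 3)ᵀ and M₂ = S₀ − S₁ = [[10, 0, -10], [30, 0, -30], [10, 0, -10]] = 10·(1, 3, 1)(1, 0, -1)ᵀ, so take a₁ = (1, -1, 0), b₁ = (3, 2, 3), a₂ = (1, 3, 1), b₂ = (1, 0, -1).
Each slice is an integer combination of E₁ = a₁b₁ᵀ and E₂ = a₂b₂ᵀ: S₀ = −2·E₁ + 6·E₂, S₁ = −2·E₁ − 4·E₂, S₂ = 2·E₁ + 2·E₂; reading off coefficients, c₁ = (-2, -2, 2) and c₂ = (6, -4, 2).
Hence T = (1, -1, 0) ∘ (3, 2, 3) ∘ (-2, -2, 2) + (1, 3, 1) ∘ (1, 0, -1) ∘ (6, -4, 2), so rank(T) ≤ 2.
These bounds meet, so rank(T) = 2.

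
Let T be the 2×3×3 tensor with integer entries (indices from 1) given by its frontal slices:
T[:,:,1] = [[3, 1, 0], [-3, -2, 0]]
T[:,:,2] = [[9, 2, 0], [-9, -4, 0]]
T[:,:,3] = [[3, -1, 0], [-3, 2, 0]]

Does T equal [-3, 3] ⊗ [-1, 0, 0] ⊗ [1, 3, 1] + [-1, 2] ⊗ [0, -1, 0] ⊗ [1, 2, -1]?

Reconstruct entrywise from the claimed factors. For example, T[2,2,3] = 2 and Σₗ aₗ[2]bₗ[2]cₗ[3] = (3)·(0)·(1) + (2)·(-1)·(-1) = 2; checking all 18 entries, every one matches. The claim holds.

Yes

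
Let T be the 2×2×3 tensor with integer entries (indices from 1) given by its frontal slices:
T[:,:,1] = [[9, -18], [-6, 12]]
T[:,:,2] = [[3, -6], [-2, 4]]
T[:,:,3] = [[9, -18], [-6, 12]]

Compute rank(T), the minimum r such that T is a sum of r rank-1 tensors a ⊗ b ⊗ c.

Lower bound: T ≠ 0 (e.g. T[1,1,1] = 9), so rank(T) ≥ 1.
Upper bound: the mode-1 fibre T[:,1,1] = [9, -6] gives a = [3, -2] (primitive direction); the mode-2 fibre T[1,:,1] = [9, -18] gives b = [1, -2]; then c[k] = T[1,1,k] / (a[1]·b[1]) = [9, 3, 9] / 3 = [3, 1, 3].
Expanding [3, -2] ⊗ [1, -2] ⊗ [3, 1, 3] reproduces all 12 entries of T, so T = [3, -2] ⊗ [1, -2] ⊗ [3, 1, 3] and rank(T) ≤ 1.
These bounds meet, so rank(T) = 1.

1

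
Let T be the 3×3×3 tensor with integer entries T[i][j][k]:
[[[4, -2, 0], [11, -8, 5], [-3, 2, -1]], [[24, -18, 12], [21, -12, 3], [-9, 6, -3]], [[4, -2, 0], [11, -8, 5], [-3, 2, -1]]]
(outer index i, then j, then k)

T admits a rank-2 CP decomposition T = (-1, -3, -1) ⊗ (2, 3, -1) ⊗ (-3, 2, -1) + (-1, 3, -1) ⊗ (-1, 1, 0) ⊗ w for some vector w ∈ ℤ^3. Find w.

w = (-2, 2, -2)

Subtract the known terms from T to get the rank-1 residual R = (-1, 3, -1) ⊗ (-1, 1, 0) ⊗ w, so R[i,j,k] = a[i]·b[j]·w[k]. Pick indices with nonzero a[0]·b[0] = (-1)·(-1) = 1. Only the fibre through (0,0,·) is needed: R[0,0,:] = T[0,0,:] − Σₗ aₗ[0]bₗ[0]cₗ = [4, -2, 0] − (-1)·(2)·(-3, 2, -1) = [-2, 2, -2]. Then w[k] = R[0,0,k] / 1 for each k, giving w = [-2, 2, -2] / 1 = (-2, 2, -2).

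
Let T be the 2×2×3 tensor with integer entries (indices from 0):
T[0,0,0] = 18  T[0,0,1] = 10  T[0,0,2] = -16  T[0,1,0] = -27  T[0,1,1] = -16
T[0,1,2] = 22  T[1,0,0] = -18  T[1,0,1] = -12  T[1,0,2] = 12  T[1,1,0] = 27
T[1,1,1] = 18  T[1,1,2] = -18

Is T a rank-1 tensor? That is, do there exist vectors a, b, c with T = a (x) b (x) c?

No

The mode-1 unfolding of T (rows indexed by i, columns by (j,k) = (0,0), (0,1), (0,2), (1,0), (1,1), (1,2)) is [[18, 10, -16, -27, -16, 22], [-18, -12, 12, 27, 18, -18]].
There the 2×2 minor on rows i ∈ {0, 1}, columns (j,k) ∈ {(0,0), (0,1)} is det [[18, 10], [-18, -12]] = -36 ≠ 0, so this unfolding has rank ≥ 2; CP rank is at least every unfolding rank, so rank(T) ≥ 2.
In particular rank(T) ≥ 2 > 1, so T is not rank-1.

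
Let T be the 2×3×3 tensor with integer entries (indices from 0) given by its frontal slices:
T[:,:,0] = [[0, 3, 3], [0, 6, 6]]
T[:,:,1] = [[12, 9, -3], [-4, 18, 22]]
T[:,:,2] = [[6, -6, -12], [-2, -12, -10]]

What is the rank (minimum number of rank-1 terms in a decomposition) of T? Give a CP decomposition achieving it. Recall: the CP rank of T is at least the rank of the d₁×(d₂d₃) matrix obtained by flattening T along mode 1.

rank(T) = 2

Lower bound: in the mode-1 unfolding of T (rows indexed by i, columns by (j,k)) the 2×2 minor on rows i ∈ {0, 1}, columns (j,k) ∈ {(0,1), (1,0)} is det [[12, 3], [-4, 6]] = 84 ≠ 0, so that unfolding has rank ≥ 2 and hence rank(T) ≥ 2 (CP rank is at least every unfolding rank, though it can be larger).
Upper bound: with S_k = T[:,:,k], the two rank-1 terms a₁b₁ᵀ, a₂b₂ᵀ are the rank-1 members of the pencil x·S₀ + y·S₁.
The 2×2 minor of x·S₀ + y·S₁ on rows {0,1}, columns {0,1} is 84·xy + 252·y² = 84·(x + 3·y)(y), vanishing at (x:y) = (3:-1) and (1:0).
M₁ = 3·S₀ − S₁ = [[-12, 0, 12], [4, 0, -4]] = (-4)·[3, -1][1, 0, -1]ᵀ and M₂ = S₀ = [[0, 3, 3], [0, 6, 6]] = 3·[1, 2][0, 1, 1]ᵀ, so take a₁ = [3, -1], b₁ = [1, 0, -1], a₂ = [1, 2], b₂ = [0, 1, 1].
Each slice is an integer combination of E₁ = a₁b₁ᵀ and E₂ = a₂b₂ᵀ: S₀ = 3·E₂, S₁ = 4·E₁ + 9·E₂, S₂ = 2·E₁ − 6·E₂; reading off coefficients, c₁ = [0, 4, 2] and c₂ = [3, 9, -6].
Hence T = [3, -1] ⊗ [1, 0, -1] ⊗ [0, 4, 2] + [1, 2] ⊗ [0, 1, 1] ⊗ [3, 9, -6], so rank(T) ≤ 2.
These bounds meet, so rank(T) = 2.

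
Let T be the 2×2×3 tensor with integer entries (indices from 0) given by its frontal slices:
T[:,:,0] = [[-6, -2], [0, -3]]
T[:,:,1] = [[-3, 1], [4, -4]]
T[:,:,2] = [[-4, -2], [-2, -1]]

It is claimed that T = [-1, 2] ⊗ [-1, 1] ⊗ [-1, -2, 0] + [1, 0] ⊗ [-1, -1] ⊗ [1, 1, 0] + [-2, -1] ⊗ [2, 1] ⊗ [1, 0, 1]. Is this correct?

Reconstruct entrywise from the claimed factors. For example, T[1,0,2] = -2 and Σₗ aₗ[1]bₗ[0]cₗ[2] = (2)·(-1)·(0) + (0)·(-1)·(0) + (-1)·(2)·(1) = -2; checking all 12 entries, every one matches. The claim holds.

Yes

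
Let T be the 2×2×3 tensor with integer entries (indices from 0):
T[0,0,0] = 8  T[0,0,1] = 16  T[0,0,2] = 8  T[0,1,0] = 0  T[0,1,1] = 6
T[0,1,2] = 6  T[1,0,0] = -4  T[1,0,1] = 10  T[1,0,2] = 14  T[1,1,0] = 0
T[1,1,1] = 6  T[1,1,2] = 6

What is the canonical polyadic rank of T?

2

Lower bound: the mode-3 unfolding of T (rows indexed by k, columns by (i,j) = (0,0), (0,1), (1,0), (1,1)) is [[8, 0, -4, 0], [16, 6, 10, 6], [8, 6, 14, 6]].
There the 2×2 minor on rows k ∈ {0, 1}, columns (i,j) ∈ {(0,0), (0,1)} is det [[8, 0], [16, 6]] = 48 ≠ 0, so this unfolding has rank ≥ 2; CP rank is at least every unfolding rank, so rank(T) ≥ 2. (Flattening ranks never certify an upper bound on CP rank; for that we must actually write T with 2 rank-1 terms.)
Upper bound — finding two terms. Write S_k = T[:,:,k] for the frontal slices: S₀ = [[8, 0], [-4, 0]], S₁ = [[16, 6], [10, 6]], S₂ = [[8, 6], [14, 6]].
If T = a₁ ⊗ b₁ ⊗ c₁ + a₂ ⊗ b₂ ⊗ c₂ then each S_k = c₁[k]·a₁b₁ᵀ + c₂[k]·a₂b₂ᵀ. S₀ and S₁ are linearly independent, so a₁b₁ᵀ and a₂b₂ᵀ must span the same plane of matrices: they are the rank-1 matrices of the form x·S₀ + y·S₁.
det(x·S₀ + y·S₁) is 72·xy + 36·y² = 36·(y)(2·x + y), vanishing at (x:y) = (1:0) and (1:-2).
M₁ = S₀ = [[8, 0], [-4, 0]] = 4·[2, -1][1, 0]ᵀ and M₂ = S₀ − 2·S₁ = [[-24, -12], [-24, -12]] = (-12)·[1, 1][2, 1]ᵀ, so take a₁ = [2, -1], b₁ = [1, 0], a₂ = [1, 1], b₂ = [2, 1].
Each slice is an integer combination of E₁ = a₁b₁ᵀ and E₂ = a₂b₂ᵀ: S₀ = 4·E₁, S₁ = 2·E₁ + 6·E₂, S₂ = −2·E₁ + 6·E₂; reading off coefficients, c₁ = [4, 2, -2] and c₂ = [0, 6, 6].
Hence T = [2, -1] ⊗ [1, 0] ⊗ [4, 2, -2] + [1, 1] ⊗ [2, 1] ⊗ [0, 6, 6], so rank(T) ≤ 2.
These bounds meet, so rank(T) = 2.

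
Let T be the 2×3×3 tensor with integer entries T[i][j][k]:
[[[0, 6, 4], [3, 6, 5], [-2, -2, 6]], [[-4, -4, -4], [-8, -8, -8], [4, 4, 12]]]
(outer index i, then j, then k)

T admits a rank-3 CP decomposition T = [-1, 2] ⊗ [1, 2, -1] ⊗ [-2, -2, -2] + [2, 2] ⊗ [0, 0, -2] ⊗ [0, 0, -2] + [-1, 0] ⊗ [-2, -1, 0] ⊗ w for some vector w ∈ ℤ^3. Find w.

Subtract the known terms from T to get the rank-1 residual R = [-1, 0] ⊗ [-2, -1, 0] ⊗ w, so R[i,j,k] = a[i]·b[j]·w[k]. Pick indices with nonzero a[0]·b[0] = (-1)·(-2) = 2. Only the fibre through (0,0,·) is needed: R[0,0,:] = T[0,0,:] − Σₗ aₗ[0]bₗ[0]cₗ = [0, 6, 4] − (-1)·(1)·[-2, -2, -2] − (2)·(0)·[0, 0, -2] = [-2, 4, 2]. Then w[k] = R[0,0,k] / 2 for each k, giving w = [-2, 4, 2] / 2 = [-1, 2, 1].

w = [-1, 2, 1]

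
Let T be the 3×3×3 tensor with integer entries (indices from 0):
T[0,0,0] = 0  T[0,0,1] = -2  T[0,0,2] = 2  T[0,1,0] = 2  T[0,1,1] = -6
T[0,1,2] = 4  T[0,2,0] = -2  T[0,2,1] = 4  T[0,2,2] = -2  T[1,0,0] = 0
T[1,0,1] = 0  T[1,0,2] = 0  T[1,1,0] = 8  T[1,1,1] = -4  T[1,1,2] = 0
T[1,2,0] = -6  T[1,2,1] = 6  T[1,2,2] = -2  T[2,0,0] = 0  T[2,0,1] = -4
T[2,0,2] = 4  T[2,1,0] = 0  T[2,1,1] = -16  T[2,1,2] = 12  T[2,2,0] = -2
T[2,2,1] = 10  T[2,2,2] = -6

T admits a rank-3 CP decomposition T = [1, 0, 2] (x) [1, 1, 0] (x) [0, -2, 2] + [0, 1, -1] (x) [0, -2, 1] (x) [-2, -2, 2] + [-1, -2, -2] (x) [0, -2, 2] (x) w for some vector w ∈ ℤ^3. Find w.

Subtract the known terms from T to get the rank-1 residual R = [-1, -2, -2] (x) [0, -2, 2] (x) w, so R[i,j,k] = a[i]·b[j]·w[k]. Pick indices with nonzero a[0]·b[1] = (-1)·(-2) = 2. Only the fibre through (0,1,·) is needed: R[0,1,:] = T[0,1,:] − Σₗ aₗ[0]bₗ[1]cₗ = [2, -6, 4] − (1)·(1)·[0, -2, 2] − (0)·(-2)·[-2, -2, 2] = [2, -4, 2]. Then w[k] = R[0,1,k] / 2 for each k, giving w = [2, -4, 2] / 2 = [1, -2, 1].

w = [1, -2, 1]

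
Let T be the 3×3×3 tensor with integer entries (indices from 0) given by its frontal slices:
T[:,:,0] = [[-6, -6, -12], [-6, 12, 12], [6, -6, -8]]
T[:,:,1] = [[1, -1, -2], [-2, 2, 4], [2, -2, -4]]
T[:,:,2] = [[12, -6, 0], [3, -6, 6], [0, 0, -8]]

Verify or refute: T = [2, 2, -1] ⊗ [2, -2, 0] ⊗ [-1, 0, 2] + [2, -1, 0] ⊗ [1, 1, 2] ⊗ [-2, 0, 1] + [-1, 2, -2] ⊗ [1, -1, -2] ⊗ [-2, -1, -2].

Reconstruct entry (0,1,0) from the claimed factors: Σₗ aₗ[0]bₗ[1]cₗ[0] = (2)·(-2)·(-1) + (2)·(1)·(-2) + (-1)·(-1)·(-2) = -2, but T[0,1,0] = -6. The claim is false.

No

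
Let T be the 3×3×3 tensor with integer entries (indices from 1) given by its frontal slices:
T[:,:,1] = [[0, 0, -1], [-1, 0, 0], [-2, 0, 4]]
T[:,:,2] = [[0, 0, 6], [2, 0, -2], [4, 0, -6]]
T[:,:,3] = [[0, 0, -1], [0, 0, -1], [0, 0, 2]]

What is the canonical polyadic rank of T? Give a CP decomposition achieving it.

Lower bound: the mode-3 unfolding of T (rows indexed by k, columns by (i,j) = (1,1), (1,2), (1,3), (2,1), (2,2), (2,3), (3,1), (3,2), (3,3)) is [[0, 0, -1, -1, 0, 0, -2, 0, 4], [0, 0, 6, 2, 0, -2, 4, 0, -6], [0, 0, -1, 0, 0, -1, 0, 0, 2]].
There the 3×3 minor on rows k ∈ {1, 2, 3}, columns (i,j) ∈ {(1,3), (2,1), (2,3)} is det [[-1, -1, 0], [6, 2, -2], [-1, 0, -1]] = -6 ≠ 0, so this unfolding has rank ≥ 3; CP rank is at least every unfolding rank, so rank(T) ≥ 3. (This is only a lower bound: in general the CP rank may exceed every unfolding rank, so we still need to exhibit 3 rank-1 terms summing to T.)
Upper bound: T is a sum of 3 rank-1 terms, T = [0, 1, 2] ⊗ [1, 0, -1] ⊗ [-1, 2, 0] + [1, 1, -2] ⊗ [0, 0, 1] ⊗ [-1, 2, -1] + [2, -1, 1] ⊗ [0, 0, 1] ⊗ [0, 2, 0] (written with every a and b primitive with positive leading entry and the scale carried by c; CP decompositions are not unique, and this one is verified by expanding entrywise), so rank(T) ≤ 3.
These bounds meet, so rank(T) = 3.
Check entry T[2,1,1] = -1: (1)·(1)·(-1) + (1)·(0)·(-1) + (-1)·(0)·(0) = -1.

rank(T) = 3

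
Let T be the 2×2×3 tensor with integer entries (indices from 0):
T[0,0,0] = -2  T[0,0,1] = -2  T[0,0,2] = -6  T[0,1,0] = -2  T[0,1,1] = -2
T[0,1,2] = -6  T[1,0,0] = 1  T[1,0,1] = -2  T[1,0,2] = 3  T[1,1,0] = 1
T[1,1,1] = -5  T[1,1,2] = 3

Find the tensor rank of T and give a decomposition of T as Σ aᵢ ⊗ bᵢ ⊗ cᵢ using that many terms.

rank(T) = 2

Lower bound: the mode-3 unfolding of T (rows indexed by k, columns by (i,j) = (0,0), (0,1), (1,0), (1,1)) is [[-2, -2, 1, 1], [-2, -2, -2, -5], [-6, -6, 3, 3]].
There the 2×2 minor on rows k ∈ {0, 1}, columns (i,j) ∈ {(0,0), (1,0)} is det [[-2, 1], [-2, -2]] = 6 ≠ 0, so this unfolding has rank ≥ 2; CP rank is at least every unfolding rank, so rank(T) ≥ 2. (This is only a lower bound: in general the CP rank may exceed every unfolding rank, so we still need to exhibit 2 rank-1 terms summing to T.)
Upper bound — finding two terms. Write S_k = T[:,:,k] for the frontal slices: S₀ = [[-2, -2], [1, 1]], S₁ = [[-2, -2], [-2, -5]], S₂ = [[-6, -6], [3, 3]].
If T = a₁ ⊗ b₁ ⊗ c₁ + a₂ ⊗ b₂ ⊗ c₂ then each S_k = c₁[k]·a₁b₁ᵀ + c₂[k]·a₂b₂ᵀ. S₀ and S₁ are linearly independent, so a₁b₁ᵀ and a₂b₂ᵀ must span the same plane of matrices: they are the rank-1 matrices of the form x·S₀ + y·S₁.
det(x·S₀ + y·S₁) is 6·xy + 6·y² = 6·(y)(x + y), vanishing at (x:y) = (1:0) and (1:-1).
M₁ = S₀ = [[-2, -2], [1, 1]] = −(2, -1)(1, 1)ᵀ and M₂ = S₀ − S₁ = [[0, 0], [3, 6]] = 3·(0, 1)(1, 2)ᵀ, so take a₁ = (2, -1), b₁ = (1, 1), a₂ = (0, 1), b₂ = (1, 2).
Each slice is an integer combination of E₁ = a₁b₁ᵀ and E₂ = a₂b₂ᵀ: S₀ = −E₁, S₁ = −E₁ − 3·E₂, S₂ = −3·E₁; reading off coefficients, c₁ = (-1, -1, -3) and c₂ = (0, -3, 0).
Hence T = (2, -1) ⊗ (1, 1) ⊗ (-1, -1, -3) + (0, 1) ⊗ (1, 2) ⊗ (0, -3, 0), so rank(T) ≤ 2.
These bounds meet, so rank(T) = 2.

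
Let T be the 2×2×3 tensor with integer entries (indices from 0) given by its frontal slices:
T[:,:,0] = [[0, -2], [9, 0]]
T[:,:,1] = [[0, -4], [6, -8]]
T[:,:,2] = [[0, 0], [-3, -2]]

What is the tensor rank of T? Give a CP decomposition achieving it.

Lower bound: the mode-3 unfolding of T (rows indexed by k, columns by (i,j) = (0,0), (0,1), (1,0), (1,1)) is [[0, -2, 9, 0], [0, -4, 6, -8], [0, 0, -3, -2]].
There the 2×2 minor on rows k ∈ {0, 1}, columns (i,j) ∈ {(0,1), (1,0)} is det [[-2, 9], [-4, 6]] = 24 ≠ 0, so this unfolding has rank ≥ 2; CP rank is at least every unfolding rank, so rank(T) ≥ 2. (This is only a lower bound: in general the CP rank may exceed every unfolding rank, so we still need to exhibit 2 rank-1 terms summing to T.)
Upper bound — finding two terms. Write S_k = T[:,:,k] for the frontal slices: S₀ = [[0, -2], [9, 0]], S₁ = [[0, -4], [6, -8]], S₂ = [[0, 0], [-3, -2]].
If T = a₁ ⊗ b₁ ⊗ c₁ + a₂ ⊗ b₂ ⊗ c₂ then each S_k = c₁[k]·a₁b₁ᵀ + c₂[k]·a₂b₂ᵀ. S₀ and S₁ are linearly independent, so a₁b₁ᵀ and a₂b₂ᵀ must span the same plane of matrices: they are the rank-1 matrices of the form x·S₀ + y·S₁.
det(x·S₀ + y·S₁) is 18·x² + 48·xy + 24·y² = 6·(x + 2·y)(3·x + 2·y), vanishing at (x:y) = (2:-1) and (2:-3).
M₁ = 2·S₀ − S₁ = [[0, 0], [12, 8]] = 4·(0, 1)(3, 2)ᵀ and M₂ = 2·S₀ − 3·S₁ = [[0, 8], [0, 24]] = 8·(1, 3)(0, 1)ᵀ, so take a₁ = (0, 1), b₁ = (3, 2), a₂ = (1, 3), b₂ = (0, 1).
Each slice is an integer combination of E₁ = a₁b₁ᵀ and E₂ = a₂b₂ᵀ: S₀ = 3·E₁ − 2·E₂, S₁ = 2·E₁ − 4·E₂, S₂ = −E₁; reading off coefficients, c₁ = (3, 2, -1) and c₂ = (-2, -4, 0).
Hence T = (0, 1) ⊗ (3, 2) ⊗ (3, 2, -1) + (1, 3) ⊗ (0, 1) ⊗ (-2, -4, 0), so rank(T) ≤ 2.
These bounds meet, so rank(T) = 2.

rank(T) = 2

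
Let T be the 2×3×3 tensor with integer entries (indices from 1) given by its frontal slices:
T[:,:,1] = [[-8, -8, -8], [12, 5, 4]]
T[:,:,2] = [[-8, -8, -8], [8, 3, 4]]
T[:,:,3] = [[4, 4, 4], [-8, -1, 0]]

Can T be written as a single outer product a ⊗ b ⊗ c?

No

The mode-3 unfolding of T (rows indexed by k, columns by (i,j) = (1,1), (1,2), (1,3), (2,1), (2,2), (2,3)) is [[-8, -8, -8, 12, 5, 4], [-8, -8, -8, 8, 3, 4], [4, 4, 4, -8, -1, 0]].
There the 3×3 minor on rows k ∈ {1, 2, 3}, columns (i,j) ∈ {(1,1), (2,1), (2,2)} is det [[-8, 12, 5], [-8, 8, 3], [4, -8, -1]] = 80 ≠ 0, so this unfolding has rank ≥ 3; CP rank is at least every unfolding rank, so rank(T) ≥ 3.
In particular rank(T) ≥ 3 > 1, so T is not rank-1.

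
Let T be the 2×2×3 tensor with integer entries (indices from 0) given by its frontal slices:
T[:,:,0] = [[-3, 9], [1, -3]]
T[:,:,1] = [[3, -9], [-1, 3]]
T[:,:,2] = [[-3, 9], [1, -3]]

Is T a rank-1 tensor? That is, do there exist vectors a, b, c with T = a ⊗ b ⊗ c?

If T = a ⊗ b ⊗ c then every fibre of T is a multiple of the corresponding factor, so read the factors off the fibres through the nonzero entry T[0,0,0] = -3.
The mode-1 fibre T[:,0,0] = [-3, 1] gives a = [3, -1] (primitive direction); the mode-2 fibre T[0,:,0] = [-3, 9] gives b = [1, -3]; then c[k] = T[0,0,k] / (a[0]·b[0]) = [-3, 3, -3] / 3 = [-1, 1, -1].
Expanding [3, -1] ⊗ [1, -3] ⊗ [-1, 1, -1] reproduces all 12 entries of T, so T = [3, -1] ⊗ [1, -3] ⊗ [-1, 1, -1] and rank(T) ≤ 1.
Equivalently every frontal slice T[:,:,k] is c[k] times the rank-1 matrix [3, -1] ⊗ [1, -3]. So T has rank 1 (it is nonzero).

Yes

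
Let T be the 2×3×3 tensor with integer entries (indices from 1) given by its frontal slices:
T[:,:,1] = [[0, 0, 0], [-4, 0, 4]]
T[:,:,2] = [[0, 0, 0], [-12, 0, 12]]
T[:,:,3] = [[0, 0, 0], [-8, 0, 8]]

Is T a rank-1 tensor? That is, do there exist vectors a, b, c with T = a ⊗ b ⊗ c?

Yes

If T = a ⊗ b ⊗ c then every fibre of T is a multiple of the corresponding factor, so read the factors off the fibres through the nonzero entry T[2,1,1] = -4.
The mode-1 fibre T[:,1,1] = [0, -4] gives a = [0, 1] (primitive direction); the mode-2 fibre T[2,:,1] = [-4, 0, 4] gives b = [1, 0, -1]; then c[k] = T[2,1,k] / (a[2]·b[1]) = [-4, -12, -8] / 1 = [-4, -12, -8].
Expanding [0, 1] ⊗ [1, 0, -1] ⊗ [-4, -12, -8] reproduces all 18 entries of T, so T = [0, 1] ⊗ [1, 0, -1] ⊗ [-4, -12, -8] and rank(T) ≤ 1.
Equivalently every frontal slice T[:,:,k] is c[k] times the rank-1 matrix [0, 1] ⊗ [1, 0, -1]. So T has rank 1 (it is nonzero).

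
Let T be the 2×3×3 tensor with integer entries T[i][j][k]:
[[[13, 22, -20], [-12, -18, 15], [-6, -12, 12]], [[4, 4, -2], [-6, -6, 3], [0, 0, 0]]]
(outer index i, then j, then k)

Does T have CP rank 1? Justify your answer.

No

The mode-2 unfolding of T (rows indexed by j, columns by (i,k) = (0,0), (0,1), (0,2), (1,0), (1,1), (1,2)) is [[13, 22, -20, 4, 4, -2], [-12, -18, 15, -6, -6, 3], [-6, -12, 12, 0, 0, 0]].
There the 2×2 minor on rows j ∈ {0, 1}, columns (i,k) ∈ {(0,0), (0,1)} is det [[13, 22], [-12, -18]] = 30 ≠ 0, so this unfolding has rank ≥ 2; CP rank is at least every unfolding rank, so rank(T) ≥ 2.
In particular rank(T) ≥ 2 > 1, so T is not rank-1.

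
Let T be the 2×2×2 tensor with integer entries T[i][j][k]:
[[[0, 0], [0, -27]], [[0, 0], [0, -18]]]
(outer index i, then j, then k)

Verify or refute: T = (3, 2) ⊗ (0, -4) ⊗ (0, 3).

Reconstruct entry (0,1,1) from the claimed factors: Σₗ aₗ[0]bₗ[1]cₗ[1] = (3)·(-4)·(3) = -36, but T[0,1,1] = -27. The claim is false.

No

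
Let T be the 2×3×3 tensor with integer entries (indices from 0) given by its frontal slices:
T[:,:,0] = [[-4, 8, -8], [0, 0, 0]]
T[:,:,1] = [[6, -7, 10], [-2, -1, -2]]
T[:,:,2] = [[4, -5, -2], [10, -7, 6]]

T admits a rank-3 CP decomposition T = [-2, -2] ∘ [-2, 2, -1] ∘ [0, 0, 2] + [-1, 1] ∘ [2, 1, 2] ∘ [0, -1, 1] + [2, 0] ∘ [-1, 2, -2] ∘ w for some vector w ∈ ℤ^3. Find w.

Subtract the known terms from T to get the rank-1 residual R = [2, 0] ∘ [-1, 2, -2] ∘ w, so R[i,j,k] = a[i]·b[j]·w[k]. Pick indices with nonzero a[0]·b[0] = (2)·(-1) = -2. Only the fibre through (0,0,·) is needed: R[0,0,:] = T[0,0,:] − Σₗ aₗ[0]bₗ[0]cₗ = [-4, 6, 4] − (-2)·(-2)·[0, 0, 2] − (-1)·(2)·[0, -1, 1] = [-4, 4, -2]. Then w[k] = R[0,0,k] / -2 for each k, giving w = [-4, 4, -2] / -2 = [2, -2, 1].

w = [2, -2, 1]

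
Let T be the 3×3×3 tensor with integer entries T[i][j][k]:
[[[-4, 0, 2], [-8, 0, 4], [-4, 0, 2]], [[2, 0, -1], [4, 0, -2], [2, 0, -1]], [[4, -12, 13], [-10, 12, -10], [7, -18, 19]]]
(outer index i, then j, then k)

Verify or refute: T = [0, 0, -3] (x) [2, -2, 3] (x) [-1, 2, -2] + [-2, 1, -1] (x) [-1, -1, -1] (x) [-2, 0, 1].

No

Reconstruct entry (0,1,0) from the claimed factors: Σₗ aₗ[0]bₗ[1]cₗ[0] = (0)·(-2)·(-1) + (-2)·(-1)·(-2) = -4, but T[0,1,0] = -8. The claim is false.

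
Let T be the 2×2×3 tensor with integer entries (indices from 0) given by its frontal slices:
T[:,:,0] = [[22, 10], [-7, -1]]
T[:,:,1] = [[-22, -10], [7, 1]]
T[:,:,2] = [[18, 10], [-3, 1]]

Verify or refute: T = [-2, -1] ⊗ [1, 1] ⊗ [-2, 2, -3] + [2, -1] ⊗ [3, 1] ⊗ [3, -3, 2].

Reconstruct entrywise from the claimed factors. For example, T[0,1,1] = -10 and Σₗ aₗ[0]bₗ[1]cₗ[1] = (-2)·(1)·(2) + (2)·(1)·(-3) = -10; checking all 12 entries, every one matches. The claim holds.

Yes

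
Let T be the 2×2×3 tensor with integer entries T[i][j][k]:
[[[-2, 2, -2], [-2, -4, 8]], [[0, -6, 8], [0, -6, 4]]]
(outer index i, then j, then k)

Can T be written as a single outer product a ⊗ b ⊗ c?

The mode-3 unfolding of T (rows indexed by k, columns by (i,j) = (0,0), (0,1), (1,0), (1,1)) is [[-2, -2, 0, 0], [2, -4, -6, -6], [-2, 8, 8, 4]].
There the 3×3 minor on rows k ∈ {0, 1, 2}, columns (i,j) ∈ {(0,0), (0,1), (1,0)} is det [[-2, -2, 0], [2, -4, -6], [-2, 8, 8]] = -24 ≠ 0, so this unfolding has rank ≥ 3; CP rank is at least every unfolding rank, so rank(T) ≥ 3.
In particular rank(T) ≥ 3 > 1, so T is not rank-1.

No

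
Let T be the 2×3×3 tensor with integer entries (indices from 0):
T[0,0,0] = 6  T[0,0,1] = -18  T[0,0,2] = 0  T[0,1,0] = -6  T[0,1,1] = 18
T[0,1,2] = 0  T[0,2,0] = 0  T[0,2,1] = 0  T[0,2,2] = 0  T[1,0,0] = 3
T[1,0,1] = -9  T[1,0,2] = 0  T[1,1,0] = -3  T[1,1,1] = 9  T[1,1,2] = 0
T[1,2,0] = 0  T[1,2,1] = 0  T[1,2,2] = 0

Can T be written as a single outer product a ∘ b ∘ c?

If T = a ∘ b ∘ c then every fibre of T is a multiple of the corresponding factor, so read the factors off the fibres through the nonzero entry T[0,0,0] = 6.
The mode-1 fibre T[:,0,0] = [6, 3] gives a = [2, 1] (primitive direction); the mode-2 fibre T[0,:,0] = [6, -6, 0] gives b = [1, -1, 0]; then c[k] = T[0,0,k] / (a[0]·b[0]) = [6, -18, 0] / 2 = [3, -9, 0].
Expanding [2, 1] ∘ [1, -1, 0] ∘ [3, -9, 0] reproduces all 18 entries of T, so T = [2, 1] ∘ [1, -1, 0] ∘ [3, -9, 0] and rank(T) ≤ 1.
Equivalently every frontal slice T[:,:,k] is c[k] times the rank-1 matrix [2, 1] ∘ [1, -1, 0]. So T has rank 1 (it is nonzero).

Yes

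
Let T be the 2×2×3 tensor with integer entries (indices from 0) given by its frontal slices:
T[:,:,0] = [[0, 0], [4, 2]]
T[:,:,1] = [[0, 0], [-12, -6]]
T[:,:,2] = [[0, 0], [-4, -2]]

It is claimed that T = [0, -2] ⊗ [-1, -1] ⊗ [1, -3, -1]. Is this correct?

No

Reconstruct entry (1,0,0) from the claimed factors: Σₗ aₗ[1]bₗ[0]cₗ[0] = (-2)·(-1)·(1) = 2, but T[1,0,0] = 4. The claim is false.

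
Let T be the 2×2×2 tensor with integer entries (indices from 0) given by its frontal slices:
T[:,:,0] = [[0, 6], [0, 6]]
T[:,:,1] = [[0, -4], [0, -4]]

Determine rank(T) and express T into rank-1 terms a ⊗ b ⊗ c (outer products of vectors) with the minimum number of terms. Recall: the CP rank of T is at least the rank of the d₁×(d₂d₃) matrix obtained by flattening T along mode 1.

Lower bound: T ≠ 0 (e.g. T[0,1,0] = 6), so rank(T) ≥ 1.
Upper bound: if T = a ⊗ b ⊗ c then every fibre of T is a multiple of the corresponding factor, so read the factors off the fibres through the nonzero entry T[0,1,0] = 6.
The mode-1 fibre T[:,1,0] = [6, 6] gives a = (1, 1) (primitive direction); the mode-2 fibre T[0,:,0] = [0, 6] gives b = (0, 1); then c[k] = T[0,1,k] / (a[0]·b[1]) = [6, -4] / 1 = (6, -4).
Expanding (1, 1) ⊗ (0, 1) ⊗ (6, -4) reproduces all 8 entries of T, so T = (1, 1) ⊗ (0, 1) ⊗ (6, -4) and rank(T) ≤ 1.
These bounds meet, so rank(T) = 1.

rank(T) = 1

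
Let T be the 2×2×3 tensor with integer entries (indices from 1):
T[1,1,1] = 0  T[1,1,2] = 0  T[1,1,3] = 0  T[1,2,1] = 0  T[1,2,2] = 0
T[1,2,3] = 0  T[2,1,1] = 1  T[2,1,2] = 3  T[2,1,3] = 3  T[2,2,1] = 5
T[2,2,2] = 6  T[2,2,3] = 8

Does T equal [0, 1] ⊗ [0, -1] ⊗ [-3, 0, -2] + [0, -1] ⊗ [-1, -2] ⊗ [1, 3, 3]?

Yes

Reconstruct entrywise from the claimed factors. For example, T[2,2,2] = 6 and Σₗ aₗ[2]bₗ[2]cₗ[2] = (1)·(-1)·(0) + (-1)·(-2)·(3) = 6; checking all 12 entries, every one matches. The claim holds.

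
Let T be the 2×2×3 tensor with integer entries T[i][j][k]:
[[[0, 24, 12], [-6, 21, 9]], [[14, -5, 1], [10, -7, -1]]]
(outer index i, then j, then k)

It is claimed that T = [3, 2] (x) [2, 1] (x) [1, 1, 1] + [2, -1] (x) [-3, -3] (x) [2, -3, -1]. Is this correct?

No

Reconstruct entry (0,0,0) from the claimed factors: Σₗ aₗ[0]bₗ[0]cₗ[0] = (3)·(2)·(1) + (2)·(-3)·(2) = -6, but T[0,0,0] = 0. The claim is false.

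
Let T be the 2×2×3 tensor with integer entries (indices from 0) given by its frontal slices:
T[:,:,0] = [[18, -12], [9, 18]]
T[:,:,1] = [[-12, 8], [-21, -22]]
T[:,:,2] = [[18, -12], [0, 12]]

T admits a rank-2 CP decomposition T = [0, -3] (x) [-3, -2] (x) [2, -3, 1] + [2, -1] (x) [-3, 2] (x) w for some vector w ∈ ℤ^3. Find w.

w = [-3, 2, -3]

Subtract the known terms from T to get the rank-1 residual R = [2, -1] (x) [-3, 2] (x) w, so R[i,j,k] = a[i]·b[j]·w[k]. Pick indices with nonzero a[0]·b[0] = (2)·(-3) = -6. Only the fibre through (0,0,·) is needed: R[0,0,:] = T[0,0,:] − Σₗ aₗ[0]bₗ[0]cₗ = [18, -12, 18] − (0)·(-3)·[2, -3, 1] = [18, -12, 18]. Then w[k] = R[0,0,k] / -6 for each k, giving w = [18, -12, 18] / -6 = [-3, 2, -3].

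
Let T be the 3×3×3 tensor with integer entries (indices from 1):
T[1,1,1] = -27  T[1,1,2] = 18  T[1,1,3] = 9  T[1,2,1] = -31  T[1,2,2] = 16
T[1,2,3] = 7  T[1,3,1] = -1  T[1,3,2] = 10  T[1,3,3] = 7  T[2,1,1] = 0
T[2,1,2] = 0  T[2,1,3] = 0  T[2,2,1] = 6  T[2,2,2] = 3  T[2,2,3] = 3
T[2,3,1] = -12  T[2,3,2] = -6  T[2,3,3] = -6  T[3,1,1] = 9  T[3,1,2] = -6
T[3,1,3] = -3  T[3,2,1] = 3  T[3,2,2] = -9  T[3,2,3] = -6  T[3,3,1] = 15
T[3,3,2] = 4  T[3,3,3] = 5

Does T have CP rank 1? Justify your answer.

The mode-3 unfolding of T (rows indexed by k, columns by (i,j) = (1,1), (1,2), (1,3), (2,1), (2,2), (2,3), (3,1), (3,2), (3,3)) is [[-27, -31, -1, 0, 6, -12, 9, 3, 15], [18, 16, 10, 0, 3, -6, -6, -9, 4], [9, 7, 7, 0, 3, -6, -3, -6, 5]].
There the 2×2 minor on rows k ∈ {1, 2}, columns (i,j) ∈ {(1,1), (1,2)} is det [[-27, -31], [18, 16]] = 126 ≠ 0, so this unfolding has rank ≥ 2; CP rank is at least every unfolding rank, so rank(T) ≥ 2.
In particular rank(T) ≥ 2 > 1, so T is not rank-1.

No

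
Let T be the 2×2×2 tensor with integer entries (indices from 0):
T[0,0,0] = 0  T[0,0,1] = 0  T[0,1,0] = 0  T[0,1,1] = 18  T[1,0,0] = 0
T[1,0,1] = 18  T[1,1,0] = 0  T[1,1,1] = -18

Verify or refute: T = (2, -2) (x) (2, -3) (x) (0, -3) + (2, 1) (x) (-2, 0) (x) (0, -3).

Reconstruct entrywise from the claimed factors. For example, T[0,1,0] = 0 and Σₗ aₗ[0]bₗ[1]cₗ[0] = (2)·(-3)·(0) + (2)·(0)·(0) = 0; checking all 8 entries, every one matches. The claim holds.

Yes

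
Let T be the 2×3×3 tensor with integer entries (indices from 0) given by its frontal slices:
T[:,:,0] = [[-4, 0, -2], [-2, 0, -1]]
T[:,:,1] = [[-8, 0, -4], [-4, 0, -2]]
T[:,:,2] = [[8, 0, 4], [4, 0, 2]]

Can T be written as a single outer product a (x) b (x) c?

Yes

If T = a (x) b (x) c then every fibre of T is a multiple of the corresponding factor, so read the factors off the fibres through the nonzero entry T[0,0,0] = -4.
The mode-1 fibre T[:,0,0] = [-4, -2] gives a = (2, 1) (primitive direction); the mode-2 fibre T[0,:,0] = [-4, 0, -2] gives b = (2, 0, 1); then c[k] = T[0,0,k] / (a[0]·b[0]) = [-4, -8, 8] / 4 = (-1, -2, 2).
Expanding (2, 1) (x) (2, 0, 1) (x) (-1, -2, 2) reproduces all 18 entries of T, so T = (2, 1) (x) (2, 0, 1) (x) (-1, -2, 2) and rank(T) ≤ 1.
Equivalently every frontal slice T[:,:,k] is c[k] times the rank-1 matrix (2, 1) (x) (2, 0, 1). So T has rank 1 (it is nonzero).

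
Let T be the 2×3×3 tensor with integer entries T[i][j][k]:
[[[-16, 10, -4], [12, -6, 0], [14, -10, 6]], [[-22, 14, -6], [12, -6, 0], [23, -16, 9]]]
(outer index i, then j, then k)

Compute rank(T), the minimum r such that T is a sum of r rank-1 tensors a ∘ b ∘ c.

2

Lower bound: the mode-3 unfolding of T (rows indexed by k, columns by (i,j) = (0,0), (0,1), (0,2), (1,0), (1,1), (1,2)) is [[-16, 12, 14, -22, 12, 23], [10, -6, -10, 14, -6, -16], [-4, 0, 6, -6, 0, 9]].
There the 2×2 minor on rows k ∈ {0, 1}, columns (i,j) ∈ {(0,0), (0,1)} is det [[-16, 12], [10, -6]] = -24 ≠ 0, so this unfolding has rank ≥ 2; CP rank is at least every unfolding rank, so rank(T) ≥ 2. (Flattening ranks never certify an upper bound on CP rank; for that we must actually write T with 2 rank-1 terms.)
Upper bound — finding two terms. Write S_k = T[:,:,k] for the frontal slices: S₀ = [[-16, 12, 14], [-22, 12, 23]], S₁ = [[10, -6, -10], [14, -6, -16]], S₂ = [[-4, 0, 6], [-6, 0, 9]].
If T = a₁ ∘ b₁ ∘ c₁ + a₂ ∘ b₂ ∘ c₂ then each S_k = c₁[k]·a₁b₁ᵀ + c₂[k]·a₂b₂ᵀ. S₀ and S₁ are linearly independent, so a₁b₁ᵀ and a₂b₂ᵀ must span the same plane of matrices: they are the rank-1 matrices of the form x·S₀ + y·S₁.
The 2×2 minor of x·S₀ + y·S₁ on rows {0,1}, columns {0,1} is 72·x² − 84·xy + 24·y² = 12·(3·x − 2·y)(2·x − y), vanishing at (x:y) = (2:3) and (1:2).
M₁ = 2·S₀ + 3·S₁ = [[-2, 6, -2], [-2, 6, -2]] = (-2)·[1, 1][1, -3, 1]ᵀ and M₂ = S₀ + 2·S₁ = [[4, 0, -6], [6, 0, -9]] = [2, 3][2, 0, -3]ᵀ, so take a₁ = [1, 1], b₁ = [1, -3, 1], a₂ = [2, 3], b₂ = [2, 0, -3].
Each slice is an integer combination of E₁ = a₁b₁ᵀ and E₂ = a₂b₂ᵀ: S₀ = −4·E₁ − 3·E₂, S₁ = 2·E₁ + 2·E₂, S₂ = −E₂; reading off coefficients, c₁ = [-4, 2, 0] and c₂ = [-3, 2, -1].
Hence T = [1, 1] ∘ [1, -3, 1] ∘ [-4, 2, 0] + [2, 3] ∘ [2, 0, -3] ∘ [-3, 2, -1], so rank(T) ≤ 2.
These bounds meet, so rank(T) = 2.
Check entry T[1,0,2] = -6: (1)·(1)·(0) + (3)·(2)·(-1) = -6.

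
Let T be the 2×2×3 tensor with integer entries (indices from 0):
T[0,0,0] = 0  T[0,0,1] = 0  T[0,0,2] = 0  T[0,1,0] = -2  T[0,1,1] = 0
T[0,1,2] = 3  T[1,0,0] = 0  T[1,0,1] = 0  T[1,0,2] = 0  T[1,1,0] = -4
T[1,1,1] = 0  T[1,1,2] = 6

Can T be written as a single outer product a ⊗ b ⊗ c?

Yes

If T = a ⊗ b ⊗ c then every fibre of T is a multiple of the corresponding factor, so read the factors off the fibres through the nonzero entry T[0,1,0] = -2.
The mode-1 fibre T[:,1,0] = [-2, -4] gives a = (1, 2) (primitive direction); the mode-2 fibre T[0,:,0] = [0, -2] gives b = (0, 1); then c[k] = T[0,1,k] / (a[0]·b[1]) = [-2, 0, 3] / 1 = (-2, 0, 3).
Expanding (1, 2) ⊗ (0, 1) ⊗ (-2, 0, 3) reproduces all 12 entries of T, so T = (1, 2) ⊗ (0, 1) ⊗ (-2, 0, 3) and rank(T) ≤ 1.
Equivalently every frontal slice T[:,:,k] is c[k] times the rank-1 matrix (1, 2) ⊗ (0, 1). So T has rank 1 (it is nonzero).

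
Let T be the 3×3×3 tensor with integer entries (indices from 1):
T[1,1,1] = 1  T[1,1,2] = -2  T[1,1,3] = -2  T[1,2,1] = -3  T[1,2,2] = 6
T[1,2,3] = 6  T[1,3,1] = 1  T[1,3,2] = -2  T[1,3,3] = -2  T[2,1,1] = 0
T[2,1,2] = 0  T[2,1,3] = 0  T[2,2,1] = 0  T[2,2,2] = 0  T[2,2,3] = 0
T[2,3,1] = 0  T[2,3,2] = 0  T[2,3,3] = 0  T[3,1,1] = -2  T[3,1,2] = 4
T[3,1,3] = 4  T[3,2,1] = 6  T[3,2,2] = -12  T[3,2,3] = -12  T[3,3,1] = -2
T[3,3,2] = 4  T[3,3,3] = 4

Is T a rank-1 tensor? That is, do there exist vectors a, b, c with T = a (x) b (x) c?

Yes

If T = a (x) b (x) c then every fibre of T is a multiple of the corresponding factor, so read the factors off the fibres through the nonzero entry T[1,1,1] = 1.
The mode-1 fibre T[:,1,1] = [1, 0, -2] gives a = [1, 0, -2] (primitive direction); the mode-2 fibre T[1,:,1] = [1, -3, 1] gives b = [1, -3, 1]; then c[k] = T[1,1,k] / (a[1]·b[1]) = [1, -2, -2] / 1 = [1, -2, -2].
Expanding [1, 0, -2] (x) [1, -3, 1] (x) [1, -2, -2] reproduces all 27 entries of T, so T = [1, 0, -2] (x) [1, -3, 1] (x) [1, -2, -2] and rank(T) ≤ 1.
Equivalently every frontal slice T[:,:,k] is c[k] times the rank-1 matrix [1, 0, -2] (x) [1, -3, 1]. So T has rank 1 (it is nonzero).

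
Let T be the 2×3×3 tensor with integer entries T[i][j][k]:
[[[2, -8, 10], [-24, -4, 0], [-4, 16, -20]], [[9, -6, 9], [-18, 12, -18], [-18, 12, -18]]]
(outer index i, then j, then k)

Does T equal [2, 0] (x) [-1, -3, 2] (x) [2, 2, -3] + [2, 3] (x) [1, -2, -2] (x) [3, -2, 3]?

No

Reconstruct entry (0,0,2) from the claimed factors: Σₗ aₗ[0]bₗ[0]cₗ[2] = (2)·(-1)·(-3) + (2)·(1)·(3) = 12, but T[0,0,2] = 10. The claim is false.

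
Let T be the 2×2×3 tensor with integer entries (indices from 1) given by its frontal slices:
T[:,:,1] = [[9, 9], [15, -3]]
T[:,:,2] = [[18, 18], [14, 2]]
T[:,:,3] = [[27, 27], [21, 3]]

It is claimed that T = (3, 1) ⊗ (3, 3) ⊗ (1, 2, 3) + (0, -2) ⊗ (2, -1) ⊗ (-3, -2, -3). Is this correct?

Reconstruct entrywise from the claimed factors. For example, T[1,2,3] = 27 and Σₗ aₗ[1]bₗ[2]cₗ[3] = (3)·(3)·(3) + (0)·(-1)·(-3) = 27; checking all 12 entries, every one matches. The claim holds.

Yes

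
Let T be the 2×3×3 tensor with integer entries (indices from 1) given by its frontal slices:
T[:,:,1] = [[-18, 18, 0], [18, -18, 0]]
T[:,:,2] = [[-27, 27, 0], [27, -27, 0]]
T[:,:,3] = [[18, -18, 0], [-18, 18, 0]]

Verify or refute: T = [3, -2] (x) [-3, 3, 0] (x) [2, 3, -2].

Reconstruct entry (2,1,1) from the claimed factors: Σₗ aₗ[2]bₗ[1]cₗ[1] = (-2)·(-3)·(2) = 12, but T[2,1,1] = 18. The claim is false.

No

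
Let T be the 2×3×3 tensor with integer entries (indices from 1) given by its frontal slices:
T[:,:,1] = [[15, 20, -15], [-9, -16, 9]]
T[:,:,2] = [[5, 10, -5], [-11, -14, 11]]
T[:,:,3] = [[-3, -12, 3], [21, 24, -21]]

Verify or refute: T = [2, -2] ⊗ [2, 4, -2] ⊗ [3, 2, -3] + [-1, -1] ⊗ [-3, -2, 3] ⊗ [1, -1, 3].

No

Reconstruct entry (1,2,1) from the claimed factors: Σₗ aₗ[1]bₗ[2]cₗ[1] = (2)·(4)·(3) + (-1)·(-2)·(1) = 26, but T[1,2,1] = 20. The claim is false.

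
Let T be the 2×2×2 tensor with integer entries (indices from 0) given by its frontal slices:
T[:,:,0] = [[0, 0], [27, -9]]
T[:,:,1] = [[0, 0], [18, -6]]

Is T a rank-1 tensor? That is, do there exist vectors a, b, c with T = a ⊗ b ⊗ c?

Yes

If T = a ⊗ b ⊗ c then every fibre of T is a multiple of the corresponding factor, so read the factors off the fibres through the nonzero entry T[1,0,0] = 27.
The mode-1 fibre T[:,0,0] = [0, 27] gives a = [0, 1] (primitive direction); the mode-2 fibre T[1,:,0] = [27, -9] gives b = [3, -1]; then c[k] = T[1,0,k] / (a[1]·b[0]) = [27, 18] / 3 = [9, 6].
Expanding [0, 1] ⊗ [3, -1] ⊗ [9, 6] reproduces all 8 entries of T, so T = [0, 1] ⊗ [3, -1] ⊗ [9, 6] and rank(T) ≤ 1.
Equivalently every frontal slice T[:,:,k] is c[k] times the rank-1 matrix [0, 1] ⊗ [3, -1]. So T has rank 1 (it is nonzero).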